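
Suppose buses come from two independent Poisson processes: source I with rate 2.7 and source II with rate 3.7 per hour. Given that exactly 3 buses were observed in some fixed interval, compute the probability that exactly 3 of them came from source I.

Given the total, each event is independently from source I with probability p = λ_I/(λ_I+λ_II) = 2.7/6.4 ≈ 0.4219.
So K ~ Binomial(3, 2.7/6.4): P(K = 3) = C(3,3) · (2.7/6.4)^3 · (3.7/6.4)^0 ≈ 0.0751.

0.0751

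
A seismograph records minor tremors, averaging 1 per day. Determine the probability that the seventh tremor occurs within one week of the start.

Over the interval, μ = 1 × 7 = 7 (a week = 7 days).
The seventh arrival falls in the interval iff at least 7 events occur there: P(S_7 ≤ t) = P(N ≥ 7) = 1 − P(N ≤ 6) ≈ 0.5503.

0.5503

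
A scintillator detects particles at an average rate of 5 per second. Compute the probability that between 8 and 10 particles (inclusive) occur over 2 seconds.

Over the interval, μ = 5 × 2 = 10 (2 seconds).
P(8 ≤ N ≤ 10) = Σ_{j=8}^{10} e^(−10) · 10^j/j! ≈ 0.3628.

0.3628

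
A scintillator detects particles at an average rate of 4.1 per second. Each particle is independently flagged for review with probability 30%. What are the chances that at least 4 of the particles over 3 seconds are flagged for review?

0.5038

Thinning: the particles that are flagged for review themselves form a Poisson process with rate 0.3 × 4.1 = 1.23 per second.
Over the interval, μ = 1.23 × 3 = 3.69 (3 seconds).
P(N ≥ 4) = 1 − P(N ≤ 3) ≈ 0.5038.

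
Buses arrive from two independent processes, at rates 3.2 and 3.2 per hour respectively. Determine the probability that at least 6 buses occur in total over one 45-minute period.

0.3490

Independent Poisson processes superpose: combined rate λ = 3.2 + 3.2 = 6.4 per hour.
Over the interval, μ = 6.4 × 0.75 = 4.8 (a 45-minute period = 0.75 hours).
P(N ≥ 6) = 1 − P(N ≤ 5) ≈ 0.3490.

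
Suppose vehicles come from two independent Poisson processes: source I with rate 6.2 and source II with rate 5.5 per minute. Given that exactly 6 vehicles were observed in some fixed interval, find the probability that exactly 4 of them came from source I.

Given the total, each event is independently from source I with probability p = λ_I/(λ_I+λ_II) = 6.2/11.7 ≈ 0.5299.
So K ~ Binomial(6, 6.2/11.7): P(K = 4) = C(6,4) · (6.2/11.7)^4 · (5.5/11.7)^2 ≈ 0.2614.

0.2614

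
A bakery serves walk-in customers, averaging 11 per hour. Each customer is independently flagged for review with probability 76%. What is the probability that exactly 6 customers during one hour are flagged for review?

0.1110

Thinning: the customers that are flagged for review themselves form a Poisson process with rate 0.76 × 11 = 8.36 per hour.
So μ = 8.36.
P(N = 6) = e^(−8.36) · 8.36^6/6! ≈ 0.1110.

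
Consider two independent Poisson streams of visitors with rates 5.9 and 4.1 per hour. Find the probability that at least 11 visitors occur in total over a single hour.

Independent Poisson processes superpose: combined rate λ = 5.9 + 4.1 = 10 per hour.
So μ = 10.
P(N ≥ 11) = 1 − P(N ≤ 10) ≈ 0.4170.

0.4170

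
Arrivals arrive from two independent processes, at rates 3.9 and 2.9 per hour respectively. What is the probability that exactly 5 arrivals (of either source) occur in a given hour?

Independent Poisson processes superpose: combined rate λ = 3.9 + 2.9 = 6.8 per hour.
So μ = 6.8.
P(N = 5) = e^(−6.8) · 6.8^5/5! ≈ 0.1349.

0.1349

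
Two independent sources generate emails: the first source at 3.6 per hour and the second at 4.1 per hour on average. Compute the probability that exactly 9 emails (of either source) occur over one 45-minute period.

0.0611

Independent Poisson processes superpose: combined rate λ = 3.6 + 4.1 = 7.7 per hour.
Over the interval, μ = 7.7 × 0.75 = 5.775 (a 45-minute period = 0.75 hours).
P(N = 9) = e^(−5.775) · 5.775^9/9! ≈ 0.0611.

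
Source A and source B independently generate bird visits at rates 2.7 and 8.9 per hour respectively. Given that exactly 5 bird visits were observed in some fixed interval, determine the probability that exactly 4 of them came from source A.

0.0113

Given the total, each event is independently from source A with probability p = λ_A/(λ_A+λ_B) = 2.7/11.6 ≈ 0.2328.
So K ~ Binomial(5, 2.7/11.6): P(K = 4) = C(5,4) · (2.7/11.6)^4 · (8.9/11.6)^1 ≈ 0.0113.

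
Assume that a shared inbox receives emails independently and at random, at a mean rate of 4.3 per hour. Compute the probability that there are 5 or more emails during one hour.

0.4296

With mean μ = 4.3 per hour,
P(N ≥ 5) = 1 − P(N ≤ 4) = 1 − Σ_{j=0}^{4} e^(−μ) μ^j/j! ≈ 0.4296.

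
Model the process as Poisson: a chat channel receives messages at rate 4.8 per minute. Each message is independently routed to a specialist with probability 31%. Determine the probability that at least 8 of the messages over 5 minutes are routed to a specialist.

0.4666

Thinning: the messages that are routed to a specialist themselves form a Poisson process with rate 0.31 × 4.8 = 1.488 per minute.
Over the interval, μ = 1.488 × 5 = 7.44 (5 minutes).
P(N ≥ 8) = 1 − P(N ≤ 7) ≈ 0.4666.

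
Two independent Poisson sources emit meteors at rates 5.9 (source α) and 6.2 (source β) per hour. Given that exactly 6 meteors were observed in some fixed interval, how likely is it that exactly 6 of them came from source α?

0.0134

Given the total, each event is independently from source α with probability p = λ_α/(λ_α+λ_β) = 5.9/12.1 ≈ 0.4876.
So K ~ Binomial(6, 5.9/12.1): P(K = 6) = C(6,6) · (5.9/12.1)^6 · (6.2/12.1)^0 ≈ 0.0134.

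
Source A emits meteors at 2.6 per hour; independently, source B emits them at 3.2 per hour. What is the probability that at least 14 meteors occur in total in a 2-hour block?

Independent Poisson processes superpose: combined rate λ = 2.6 + 3.2 = 5.8 per hour.
Over the interval, μ = 5.8 × 2 = 11.6 (a 2-hour block = 2 hours).
P(N ≥ 14) = 1 − P(N ≤ 13) ≈ 0.2770.

0.2770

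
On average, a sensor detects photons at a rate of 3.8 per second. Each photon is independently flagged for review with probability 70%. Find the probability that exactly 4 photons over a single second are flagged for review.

Thinning: the photons that are flagged for review themselves form a Poisson process with rate 0.7 × 3.8 = 2.66 per second.
So μ = 2.66.
P(N = 4) = e^(−2.66) · 2.66^4/4! ≈ 0.1459.

0.1459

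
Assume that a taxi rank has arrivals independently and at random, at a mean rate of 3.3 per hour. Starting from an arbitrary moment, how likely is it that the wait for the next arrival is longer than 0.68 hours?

The wait for the next event is exponential with rate λ = 3.3 per hour.
P(T > 0.68) = e^(−λt) = e^(−3.3 × 0.68) = e^(−2.244) ≈ 0.1060.

0.1060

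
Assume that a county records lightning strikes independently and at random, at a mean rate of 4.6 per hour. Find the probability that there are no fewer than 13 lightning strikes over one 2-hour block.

Over the interval, μ = 4.6 × 2 = 9.2 (a 2-hour block = 2 hours).
P(N ≥ 13) = 1 − P(N ≤ 12) = 1 − Σ_{j=0}^{12} e^(−μ) μ^j/j! ≈ 0.1393.

0.1393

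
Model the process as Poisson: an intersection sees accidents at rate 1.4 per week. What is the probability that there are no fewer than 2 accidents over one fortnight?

Over the interval, μ = 1.4 × 2 = 2.8 (a fortnight = 2 weeks).
P(N ≥ 2) = 1 − P(N ≤ 1) = 1 − Σ_{j=0}^{1} e^(−μ) μ^j/j! ≈ 0.7689.

0.7689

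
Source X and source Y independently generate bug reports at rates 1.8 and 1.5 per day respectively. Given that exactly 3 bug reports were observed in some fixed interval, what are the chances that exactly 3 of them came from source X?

0.1623

Given the total, each event is independently from source X with probability p = λ_X/(λ_X+λ_Y) = 1.8/3.3 ≈ 0.5455.
So K ~ Binomial(3, 1.8/3.3): P(K = 3) = C(3,3) · (1.8/3.3)^3 · (1.5/3.3)^0 ≈ 0.1623.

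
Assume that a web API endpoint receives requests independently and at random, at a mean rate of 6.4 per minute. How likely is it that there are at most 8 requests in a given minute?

0.8033

With mean μ = 6.4 per minute,
P(N ≤ 8) = Σ_{j=0}^{8} e^(−μ) μ^j/j! ≈ 0.8033.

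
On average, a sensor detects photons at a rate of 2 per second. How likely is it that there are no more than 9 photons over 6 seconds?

0.2424

Over the interval, μ = 2 × 6 = 12 (6 seconds).
P(N ≤ 9) = Σ_{j=0}^{9} e^(−μ) μ^j/j! ≈ 0.2424.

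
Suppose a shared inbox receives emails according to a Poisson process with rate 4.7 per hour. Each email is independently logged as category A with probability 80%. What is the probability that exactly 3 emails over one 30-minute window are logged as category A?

0.1690

Thinning: the emails that are logged as category A themselves form a Poisson process with rate 0.8 × 4.7 = 3.76 per hour.
Over the interval, μ = 3.76 × 0.5 = 1.88 (a 30-minute window = 0.5 hours).
P(N = 3) = e^(−1.88) · 1.88^3/3! ≈ 0.1690.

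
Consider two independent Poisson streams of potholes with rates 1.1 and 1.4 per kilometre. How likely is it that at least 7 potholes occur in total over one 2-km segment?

0.2378

Independent Poisson processes superpose: combined rate λ = 1.1 + 1.4 = 2.5 per kilometre.
Over the interval, μ = 2.5 × 2 = 5 (a 2-km segment = 2 kilometres).
P(N ≥ 7) = 1 − P(N ≤ 6) ≈ 0.2378.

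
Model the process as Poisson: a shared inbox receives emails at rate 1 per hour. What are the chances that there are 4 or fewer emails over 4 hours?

Over the interval, μ = 1 × 4 = 4 (4 hours).
P(N ≤ 4) = Σ_{j=0}^{4} e^(−μ) μ^j/j! ≈ 0.6288.

0.6288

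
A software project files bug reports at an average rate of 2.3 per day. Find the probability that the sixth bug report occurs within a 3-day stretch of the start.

0.6863

Over the interval, μ = 2.3 × 3 = 6.9 (a 3-day stretch = 3 days).
The sixth arrival falls in the interval iff at least 6 events occur there: P(S_6 ≤ t) = P(N ≥ 6) = 1 − P(N ≤ 5) ≈ 0.6863.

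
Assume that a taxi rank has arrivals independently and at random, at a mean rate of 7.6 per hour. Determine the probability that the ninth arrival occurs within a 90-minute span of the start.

Over the interval, μ = 7.6 × 1.5 = 11.4 (a 90-minute span = 1.5 hours).
The ninth arrival falls in the interval iff at least 9 events occur there: P(S_9 ≤ t) = P(N ≥ 9) = 1 − P(N ≤ 8) ≈ 0.8016.

0.8016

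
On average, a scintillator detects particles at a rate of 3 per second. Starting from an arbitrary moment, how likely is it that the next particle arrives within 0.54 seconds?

Inter-arrival times are exponential with rate λ = 3 per second.
P(T ≤ 0.54) = 1 − e^(−λt) = 1 − e^(−3 × 0.54) = 1 − e^(−1.62) ≈ 0.8021.

0.8021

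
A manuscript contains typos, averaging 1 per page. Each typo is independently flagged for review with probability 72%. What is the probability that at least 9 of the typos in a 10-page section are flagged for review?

0.2973

Thinning: the typos that are flagged for review themselves form a Poisson process with rate 0.72 × 1 = 0.72 per page.
Over the interval, μ = 0.72 × 10 = 7.2 (a 10-page section = 10 pages).
P(N ≥ 9) = 1 − P(N ≤ 8) ≈ 0.2973.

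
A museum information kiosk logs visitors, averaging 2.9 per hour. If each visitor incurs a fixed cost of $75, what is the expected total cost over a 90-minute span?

E[N] = 2.9 × 1.5 = 4.35 (a 90-minute span = 1.5 hours); E[cost] = 4.35 × $75 = $326.25.

$326.25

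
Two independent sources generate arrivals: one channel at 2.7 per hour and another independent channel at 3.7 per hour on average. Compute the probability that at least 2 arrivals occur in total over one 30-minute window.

Independent Poisson processes superpose: combined rate λ = 2.7 + 3.7 = 6.4 per hour.
Over the interval, μ = 6.4 × 0.5 = 3.2 (a 30-minute window = 0.5 hours).
P(N ≥ 2) = 1 − P(N ≤ 1) ≈ 0.8288.

0.8288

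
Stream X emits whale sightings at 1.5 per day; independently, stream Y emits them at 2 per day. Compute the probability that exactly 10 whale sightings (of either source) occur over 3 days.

Independent Poisson processes superpose: combined rate λ = 1.5 + 2 = 3.5 per day.
Over the interval, μ = 3.5 × 3 = 10.5 (3 days).
P(N = 10) = e^(−10.5) · 10.5^10/10! ≈ 0.1236.

0.1236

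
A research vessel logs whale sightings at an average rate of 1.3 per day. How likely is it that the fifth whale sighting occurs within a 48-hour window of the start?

0.1226

Over the interval, μ = 1.3 × 2 = 2.6 (a 48-hour window = 2 days).
The fifth arrival falls in the interval iff at least 5 events occur there: P(S_5 ≤ t) = P(N ≥ 5) = 1 − P(N ≤ 4) ≈ 0.1226.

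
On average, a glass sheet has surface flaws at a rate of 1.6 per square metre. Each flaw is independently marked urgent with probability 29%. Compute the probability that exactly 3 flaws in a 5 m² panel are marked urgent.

0.2045

Thinning: the flaws that are marked urgent themselves form a Poisson process with rate 0.29 × 1.6 = 0.464 per square metre.
Over the interval, μ = 0.464 × 5 = 2.32 (a 5 m² panel = 5 square metres).
P(N = 3) = e^(−2.32) · 2.32^3/3! ≈ 0.2045.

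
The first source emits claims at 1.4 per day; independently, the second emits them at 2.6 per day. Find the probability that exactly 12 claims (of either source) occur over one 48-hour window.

0.0481

Independent Poisson processes superpose: combined rate λ = 1.4 + 2.6 = 4 per day.
Over the interval, μ = 4 × 2 = 8 (a 48-hour window = 2 days).
P(N = 12) = e^(−8) · 8^12/12! ≈ 0.0481.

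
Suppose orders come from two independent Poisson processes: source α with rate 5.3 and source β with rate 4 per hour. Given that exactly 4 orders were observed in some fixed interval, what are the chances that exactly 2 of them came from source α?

0.3605

Given the total, each event is independently from source α with probability p = λ_α/(λ_α+λ_β) = 5.3/9.3 ≈ 0.5699.
So K ~ Binomial(4, 5.3/9.3): P(K = 2) = C(4,2) · (5.3/9.3)^2 · (4/9.3)^2 ≈ 0.3605.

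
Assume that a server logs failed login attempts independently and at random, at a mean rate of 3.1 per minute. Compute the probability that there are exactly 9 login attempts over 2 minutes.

0.0757

Over the interval, μ = 3.1 × 2 = 6.2 (2 minutes).
P(N = 9) = e^(−μ) μ^9/9! = e^(−6.2) · 6.2^9/362880 ≈ 0.0757.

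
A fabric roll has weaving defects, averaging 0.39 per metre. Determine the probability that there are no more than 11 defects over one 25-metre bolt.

Over the interval, μ = 0.39 × 25 = 9.75 (a 25-metre bolt = 25 metres).
P(N ≤ 11) = Σ_{j=0}^{11} e^(−μ) μ^j/j! ≈ 0.7248.

0.7248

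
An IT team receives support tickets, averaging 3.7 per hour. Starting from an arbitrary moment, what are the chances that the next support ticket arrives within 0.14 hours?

Inter-arrival times are exponential with rate λ = 3.7 per hour.
P(T ≤ 0.14) = 1 − e^(−λt) = 1 − e^(−3.7 × 0.14) = 1 − e^(−0.518) ≈ 0.4043.

0.4043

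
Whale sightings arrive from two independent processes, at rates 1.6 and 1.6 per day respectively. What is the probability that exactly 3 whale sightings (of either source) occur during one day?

0.2226

Independent Poisson processes superpose: combined rate λ = 1.6 + 1.6 = 3.2 per day.
So μ = 3.2.
P(N = 3) = e^(−3.2) · 3.2^3/3! ≈ 0.2226.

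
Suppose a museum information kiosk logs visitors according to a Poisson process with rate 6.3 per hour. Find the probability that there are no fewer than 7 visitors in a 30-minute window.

Over the interval, μ = 6.3 × 0.5 = 3.15 (a 30-minute window = 0.5 hours).
P(N ≥ 7) = 1 − P(N ≤ 6) = 1 − Σ_{j=0}^{6} e^(−μ) μ^j/j! ≈ 0.0416.

0.0416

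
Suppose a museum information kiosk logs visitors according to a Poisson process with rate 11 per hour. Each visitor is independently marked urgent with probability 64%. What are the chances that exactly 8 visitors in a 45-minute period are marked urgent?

0.0763

Thinning: the visitors that are marked urgent themselves form a Poisson process with rate 0.64 × 11 = 7.04 per hour.
Over the interval, μ = 7.04 × 0.75 = 5.28 (a 45-minute period = 0.75 hours).
P(N = 8) = e^(−5.28) · 5.28^8/8! ≈ 0.0763.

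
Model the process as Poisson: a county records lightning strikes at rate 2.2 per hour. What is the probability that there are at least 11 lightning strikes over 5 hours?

Over the interval, μ = 2.2 × 5 = 11 (5 hours).
P(N ≥ 11) = 1 − P(N ≤ 10) = 1 − Σ_{j=0}^{10} e^(−μ) μ^j/j! ≈ 0.5401.

0.5401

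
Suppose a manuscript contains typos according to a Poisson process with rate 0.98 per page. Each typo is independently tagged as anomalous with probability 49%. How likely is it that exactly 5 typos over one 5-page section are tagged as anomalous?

Thinning: the typos that are tagged as anomalous themselves form a Poisson process with rate 0.49 × 0.98 = 0.4802 per page.
Over the interval, μ = 0.4802 × 5 = 2.401 (a 5-page section = 5 pages).
P(N = 5) = e^(−2.401) · 2.401^5/5! ≈ 0.0603.

0.0603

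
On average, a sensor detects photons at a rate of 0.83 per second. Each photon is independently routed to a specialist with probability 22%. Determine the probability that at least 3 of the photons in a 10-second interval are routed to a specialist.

0.2764

Thinning: the photons that are routed to a specialist themselves form a Poisson process with rate 0.22 × 0.83 = 0.1826 per second.
Over the interval, μ = 0.1826 × 10 = 1.826 (a 10-second interval = 10 seconds).
P(N ≥ 3) = 1 − P(N ≤ 2) ≈ 0.2764.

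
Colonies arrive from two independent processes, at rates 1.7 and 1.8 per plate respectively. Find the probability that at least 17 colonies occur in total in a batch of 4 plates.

0.2441

Independent Poisson processes superpose: combined rate λ = 1.7 + 1.8 = 3.5 per plate.
Over the interval, μ = 3.5 × 4 = 14 (a batch of 4 plates = 4 plates).
P(N ≥ 17) = 1 − P(N ≤ 16) ≈ 0.2441.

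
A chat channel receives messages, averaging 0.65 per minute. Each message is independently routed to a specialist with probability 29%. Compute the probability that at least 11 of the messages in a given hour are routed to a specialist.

0.5766

Thinning: the messages that are routed to a specialist themselves form a Poisson process with rate 0.29 × 0.65 = 0.1885 per minute.
Over the interval, μ = 0.1885 × 60 = 11.31 (an hour = 60 minutes).
P(N ≥ 11) = 1 − P(N ≤ 10) ≈ 0.5766.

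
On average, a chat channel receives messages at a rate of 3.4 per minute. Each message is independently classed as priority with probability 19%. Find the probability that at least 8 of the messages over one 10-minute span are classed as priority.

0.3214

Thinning: the messages that are classed as priority themselves form a Poisson process with rate 0.19 × 3.4 = 0.646 per minute.
Over the interval, μ = 0.646 × 10 = 6.46 (a 10-minute span = 10 minutes).
P(N ≥ 8) = 1 − P(N ≤ 7) ≈ 0.3214.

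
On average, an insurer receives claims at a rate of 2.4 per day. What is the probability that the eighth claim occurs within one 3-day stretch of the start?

0.4311

Over the interval, μ = 2.4 × 3 = 7.2 (a 3-day stretch = 3 days).
The eighth arrival falls in the interval iff at least 8 events occur there: P(S_8 ≤ t) = P(N ≥ 8) = 1 − P(N ≤ 7) ≈ 0.4311.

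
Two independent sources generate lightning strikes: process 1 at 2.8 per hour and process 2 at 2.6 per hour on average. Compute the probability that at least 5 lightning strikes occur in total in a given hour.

0.6267

Independent Poisson processes superpose: combined rate λ = 2.8 + 2.6 = 5.4 per hour.
So μ = 5.4.
P(N ≥ 5) = 1 − P(N ≤ 4) ≈ 0.6267.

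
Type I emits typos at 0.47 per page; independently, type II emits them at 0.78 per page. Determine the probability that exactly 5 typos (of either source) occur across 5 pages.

0.1534

Independent Poisson processes superpose: combined rate λ = 0.47 + 0.78 = 1.25 per page.
Over the interval, μ = 1.25 × 5 = 6.25 (5 pages).
P(N = 5) = e^(−6.25) · 6.25^5/5! ≈ 0.1534.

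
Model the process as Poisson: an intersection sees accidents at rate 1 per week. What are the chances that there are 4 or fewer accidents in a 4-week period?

0.6288

Over the interval, μ = 1 × 4 = 4 (a 4-week period = 4 weeks).
P(N ≤ 4) = Σ_{j=0}^{4} e^(−μ) μ^j/j! ≈ 0.6288.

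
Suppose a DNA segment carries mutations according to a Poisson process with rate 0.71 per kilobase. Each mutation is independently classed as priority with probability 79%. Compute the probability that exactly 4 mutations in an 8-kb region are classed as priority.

Thinning: the mutations that are classed as priority themselves form a Poisson process with rate 0.79 × 0.71 = 0.5609 per kilobase.
Over the interval, μ = 0.5609 × 8 = 4.4872 (an 8-kb region = 8 kilobases).
P(N = 4) = e^(−4.4872) · 4.4872^4/4! ≈ 0.1901.

0.1901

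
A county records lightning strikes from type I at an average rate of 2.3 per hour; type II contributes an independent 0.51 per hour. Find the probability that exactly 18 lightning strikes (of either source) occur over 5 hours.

Independent Poisson processes superpose: combined rate λ = 2.3 + 0.51 = 2.81 per hour.
Over the interval, μ = 2.81 × 5 = 14.05 (5 hours).
P(N = 18) = e^(−14.05) · 14.05^18/18! ≈ 0.0562.

0.0562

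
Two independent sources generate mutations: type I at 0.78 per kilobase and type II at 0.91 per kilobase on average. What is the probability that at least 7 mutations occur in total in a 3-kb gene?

Independent Poisson processes superpose: combined rate λ = 0.78 + 0.91 = 1.69 per kilobase.
Over the interval, μ = 1.69 × 3 = 5.07 (a 3-kb gene = 3 kilobases).
P(N ≥ 7) = 1 − P(N ≤ 6) ≈ 0.2481.

0.2481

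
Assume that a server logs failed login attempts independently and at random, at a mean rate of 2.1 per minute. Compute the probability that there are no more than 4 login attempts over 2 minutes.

0.5898

Over the interval, μ = 2.1 × 2 = 4.2 (2 minutes).
P(N ≤ 4) = Σ_{j=0}^{4} e^(−μ) μ^j/j! ≈ 0.5898.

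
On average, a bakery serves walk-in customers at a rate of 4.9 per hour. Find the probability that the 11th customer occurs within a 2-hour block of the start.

Over the interval, μ = 4.9 × 2 = 9.8 (a 2-hour block = 2 hours).
The 11th arrival falls in the interval iff at least 11 events occur there: P(S_11 ≤ t) = P(N ≥ 11) = 1 − P(N ≤ 10) ≈ 0.3920.

0.3920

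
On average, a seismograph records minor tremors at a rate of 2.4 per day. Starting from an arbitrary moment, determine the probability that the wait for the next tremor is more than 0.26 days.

The wait for the next event is exponential with rate λ = 2.4 per day.
P(T > 0.26) = e^(−λt) = e^(−2.4 × 0.26) = e^(−0.624) ≈ 0.5358.

0.5358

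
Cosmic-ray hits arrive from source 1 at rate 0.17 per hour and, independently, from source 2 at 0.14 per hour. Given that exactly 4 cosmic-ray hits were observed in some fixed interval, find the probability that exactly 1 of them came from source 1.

0.2020

Given the total, each event is independently from source 1 with probability p = λ_1/(λ_1+λ_2) = 0.17/0.31 ≈ 0.5484.
So K ~ Binomial(4, 0.17/0.31): P(K = 1) = C(4,1) · (0.17/0.31)^1 · (0.14/0.31)^3 ≈ 0.2020.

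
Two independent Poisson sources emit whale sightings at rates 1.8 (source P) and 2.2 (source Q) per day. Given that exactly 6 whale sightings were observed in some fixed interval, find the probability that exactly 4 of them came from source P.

Given the total, each event is independently from source P with probability p = λ_P/(λ_P+λ_Q) = 1.8/4 = 0.4500.
So K ~ Binomial(6, 1.8/4): P(K = 4) = C(6,4) · (1.8/4)^4 · (2.2/4)^2 ≈ 0.1861.

0.1861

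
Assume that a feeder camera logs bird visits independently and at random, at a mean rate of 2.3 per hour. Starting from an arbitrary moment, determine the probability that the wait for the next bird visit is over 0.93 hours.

The wait for the next event is exponential with rate λ = 2.3 per hour.
P(T > 0.93) = e^(−λt) = e^(−2.3 × 0.93) = e^(−2.139) ≈ 0.1178.

0.1178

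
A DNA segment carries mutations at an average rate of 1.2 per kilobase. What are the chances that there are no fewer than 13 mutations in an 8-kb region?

0.1721

Over the interval, μ = 1.2 × 8 = 9.6 (an 8-kb region = 8 kilobases).
P(N ≥ 13) = 1 − P(N ≤ 12) = 1 − Σ_{j=0}^{12} e^(−μ) μ^j/j! ≈ 0.1721.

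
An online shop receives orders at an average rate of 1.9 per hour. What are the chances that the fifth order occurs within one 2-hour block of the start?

0.3322

Over the interval, μ = 1.9 × 2 = 3.8 (a 2-hour block = 2 hours).
The fifth arrival falls in the interval iff at least 5 events occur there: P(S_5 ≤ t) = P(N ≥ 5) = 1 − P(N ≤ 4) ≈ 0.3322.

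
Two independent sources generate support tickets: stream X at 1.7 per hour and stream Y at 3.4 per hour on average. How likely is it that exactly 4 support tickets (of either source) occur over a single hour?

0.1719

Independent Poisson processes superpose: combined rate λ = 1.7 + 3.4 = 5.1 per hour.
So μ = 5.1.
P(N = 4) = e^(−5.1) · 5.1^4/4! ≈ 0.1719.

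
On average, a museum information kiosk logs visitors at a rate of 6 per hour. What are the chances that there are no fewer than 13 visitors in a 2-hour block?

0.4240

Over the interval, μ = 6 × 2 = 12 (a 2-hour block = 2 hours).
P(N ≥ 13) = 1 − P(N ≤ 12) = 1 − Σ_{j=0}^{12} e^(−μ) μ^j/j! ≈ 0.4240.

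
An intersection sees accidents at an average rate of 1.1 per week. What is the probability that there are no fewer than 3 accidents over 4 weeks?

0.8149

Over the interval, μ = 1.1 × 4 = 4.4 (4 weeks).
P(N ≥ 3) = 1 − P(N ≤ 2) = 1 − Σ_{j=0}^{2} e^(−μ) μ^j/j! ≈ 0.8149.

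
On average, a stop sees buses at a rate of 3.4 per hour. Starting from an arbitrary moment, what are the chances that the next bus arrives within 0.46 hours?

0.7907

Inter-arrival times are exponential with rate λ = 3.4 per hour.
P(T ≤ 0.46) = 1 − e^(−λt) = 1 − e^(−3.4 × 0.46) = 1 − e^(−1.564) ≈ 0.7907.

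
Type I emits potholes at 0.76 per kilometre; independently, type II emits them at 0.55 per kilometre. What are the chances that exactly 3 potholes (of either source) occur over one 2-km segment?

Independent Poisson processes superpose: combined rate λ = 0.76 + 0.55 = 1.31 per kilometre.
Over the interval, μ = 1.31 × 2 = 2.62 (a 2-km segment = 2 kilometres).
P(N = 3) = e^(−2.62) · 2.62^3/3! ≈ 0.2182.

0.2182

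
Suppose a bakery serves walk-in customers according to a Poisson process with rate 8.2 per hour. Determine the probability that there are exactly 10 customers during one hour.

With mean μ = 8.2 per hour,
P(N = 10) = e^(−μ) μ^10/10! = e^(−8.2) · 8.2^10/3628800 ≈ 0.1040.

0.1040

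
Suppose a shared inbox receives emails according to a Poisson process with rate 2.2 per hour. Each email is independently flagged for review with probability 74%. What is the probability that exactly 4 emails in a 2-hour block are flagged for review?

Thinning: the emails that are flagged for review themselves form a Poisson process with rate 0.74 × 2.2 = 1.628 per hour.
Over the interval, μ = 1.628 × 2 = 3.256 (a 2-hour block = 2 hours).
P(N = 4) = e^(−3.256) · 3.256^4/4! ≈ 0.1805.

0.1805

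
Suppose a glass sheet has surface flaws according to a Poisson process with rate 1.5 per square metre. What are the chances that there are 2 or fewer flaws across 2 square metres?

0.4232

Over the interval, μ = 1.5 × 2 = 3 (2 square metres).
P(N ≤ 2) = Σ_{j=0}^{2} e^(−μ) μ^j/j! ≈ 0.4232.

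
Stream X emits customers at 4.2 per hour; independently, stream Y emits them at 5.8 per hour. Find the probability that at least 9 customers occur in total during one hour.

Independent Poisson processes superpose: combined rate λ = 4.2 + 5.8 = 10 per hour.
So μ = 10.
P(N ≥ 9) = 1 − P(N ≤ 8) ≈ 0.6672.

0.6672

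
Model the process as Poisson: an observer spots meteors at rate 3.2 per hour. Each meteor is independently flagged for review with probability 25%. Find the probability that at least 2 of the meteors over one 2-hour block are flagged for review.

0.4751

Thinning: the meteors that are flagged for review themselves form a Poisson process with rate 0.25 × 3.2 = 0.8 per hour.
Over the interval, μ = 0.8 × 2 = 1.6 (a 2-hour block = 2 hours).
P(N ≥ 2) = 1 − P(N ≤ 1) ≈ 0.4751.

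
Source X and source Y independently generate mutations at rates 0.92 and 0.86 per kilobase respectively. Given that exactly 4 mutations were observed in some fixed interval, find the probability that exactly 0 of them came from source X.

Given the total, each event is independently from source X with probability p = λ_X/(λ_X+λ_Y) = 0.92/1.78 ≈ 0.5169.
So K ~ Binomial(4, 0.92/1.78): P(K = 0) = C(4,0) · (0.92/1.78)^0 · (0.86/1.78)^4 ≈ 0.0545.

0.0545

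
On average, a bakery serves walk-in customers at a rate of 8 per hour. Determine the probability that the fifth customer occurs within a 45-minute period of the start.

Over the interval, μ = 8 × 0.75 = 6 (a 45-minute period = 0.75 hours).
The fifth arrival falls in the interval iff at least 5 events occur there: P(S_5 ≤ t) = P(N ≥ 5) = 1 − P(N ≤ 4) ≈ 0.7149.

0.7149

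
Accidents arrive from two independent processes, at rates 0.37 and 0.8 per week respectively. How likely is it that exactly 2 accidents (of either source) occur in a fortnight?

Independent Poisson processes superpose: combined rate λ = 0.37 + 0.8 = 1.17 per week.
Over the interval, μ = 1.17 × 2 = 2.34 (a fortnight = 2 weeks).
P(N = 2) = e^(−2.34) · 2.34^2/2! ≈ 0.2637.

0.2637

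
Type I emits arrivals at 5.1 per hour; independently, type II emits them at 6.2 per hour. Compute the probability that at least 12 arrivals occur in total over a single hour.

Independent Poisson processes superpose: combined rate λ = 5.1 + 6.2 = 11.3 per hour.
So μ = 11.3.
P(N ≥ 12) = 1 − P(N ≤ 11) ≈ 0.4565.

0.4565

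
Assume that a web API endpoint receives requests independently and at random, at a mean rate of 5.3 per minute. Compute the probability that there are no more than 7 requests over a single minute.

0.8335

With mean μ = 5.3 per minute,
P(N ≤ 7) = Σ_{j=0}^{7} e^(−μ) μ^j/j! ≈ 0.8335.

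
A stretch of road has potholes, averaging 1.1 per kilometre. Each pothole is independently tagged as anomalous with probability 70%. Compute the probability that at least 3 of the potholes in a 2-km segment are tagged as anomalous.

Thinning: the potholes that are tagged as anomalous themselves form a Poisson process with rate 0.7 × 1.1 = 0.77 per kilometre.
Over the interval, μ = 0.77 × 2 = 1.54 (a 2-km segment = 2 kilometres).
P(N ≥ 3) = 1 − P(N ≤ 2) ≈ 0.2013.

0.2013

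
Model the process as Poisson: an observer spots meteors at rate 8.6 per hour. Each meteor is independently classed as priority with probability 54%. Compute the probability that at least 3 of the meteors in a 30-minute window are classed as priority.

Thinning: the meteors that are classed as priority themselves form a Poisson process with rate 0.54 × 8.6 = 4.644 per hour.
Over the interval, μ = 4.644 × 0.5 = 2.322 (a 30-minute window = 0.5 hours).
P(N ≥ 3) = 1 − P(N ≤ 2) ≈ 0.4098.

0.4098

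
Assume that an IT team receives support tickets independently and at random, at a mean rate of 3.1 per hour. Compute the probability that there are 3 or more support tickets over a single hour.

0.5988

With mean μ = 3.1 per hour,
P(N ≥ 3) = 1 − P(N ≤ 2) = 1 − Σ_{j=0}^{2} e^(−μ) μ^j/j! ≈ 0.5988.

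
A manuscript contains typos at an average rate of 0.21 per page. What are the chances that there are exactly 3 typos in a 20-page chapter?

Over the interval, μ = 0.21 × 20 = 4.2 (a 20-page chapter = 20 pages).
P(N = 3) = e^(−μ) μ^3/3! = e^(−4.2) · 4.2^3/6 ≈ 0.1852.

0.1852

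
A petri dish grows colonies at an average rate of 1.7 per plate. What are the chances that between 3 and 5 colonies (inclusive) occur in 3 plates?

Over the interval, μ = 1.7 × 3 = 5.1 (3 plates).
P(3 ≤ N ≤ 5) = Σ_{j=3}^{5} e^(−5.1) · 5.1^j/j! ≈ 0.4819.

0.4819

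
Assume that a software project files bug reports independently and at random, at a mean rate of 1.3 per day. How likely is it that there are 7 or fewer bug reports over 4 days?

0.8449

Over the interval, μ = 1.3 × 4 = 5.2 (4 days).
P(N ≤ 7) = Σ_{j=0}^{7} e^(−μ) μ^j/j! ≈ 0.8449.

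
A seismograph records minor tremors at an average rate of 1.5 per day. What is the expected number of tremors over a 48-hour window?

3

E[N] = λt = 1.5 × 2 = 3 (a 48-hour window = 2 days).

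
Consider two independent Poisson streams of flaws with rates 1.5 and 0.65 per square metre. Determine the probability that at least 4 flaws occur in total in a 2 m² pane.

Independent Poisson processes superpose: combined rate λ = 1.5 + 0.65 = 2.15 per square metre.
Over the interval, μ = 2.15 × 2 = 4.3 (a 2 m² pane = 2 square metres).
P(N ≥ 4) = 1 − P(N ≤ 3) ≈ 0.6228.

0.6228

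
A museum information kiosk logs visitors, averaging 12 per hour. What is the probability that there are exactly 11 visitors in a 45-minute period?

0.0970

Over the interval, μ = 12 × 0.75 = 9 (a 45-minute period = 0.75 hours).
P(N = 11) = e^(−μ) μ^11/11! = e^(−9) · 9^11/39916800 ≈ 0.0970.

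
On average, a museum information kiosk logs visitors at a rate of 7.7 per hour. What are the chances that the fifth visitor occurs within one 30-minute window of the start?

Over the interval, μ = 7.7 × 0.5 = 3.85 (a 30-minute window = 0.5 hours).
The fifth arrival falls in the interval iff at least 5 events occur there: P(S_5 ≤ t) = P(N ≥ 5) = 1 − P(N ≤ 4) ≈ 0.3419.

0.3419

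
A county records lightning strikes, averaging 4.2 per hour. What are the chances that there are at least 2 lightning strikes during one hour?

With mean μ = 4.2 per hour,
P(N ≥ 2) = 1 − P(N ≤ 1) = 1 − Σ_{j=0}^{1} e^(−μ) μ^j/j! ≈ 0.9220.

0.9220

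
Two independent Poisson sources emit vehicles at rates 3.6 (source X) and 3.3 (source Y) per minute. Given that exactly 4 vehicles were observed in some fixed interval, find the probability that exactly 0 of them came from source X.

Given the total, each event is independently from source X with probability p = λ_X/(λ_X+λ_Y) = 3.6/6.9 ≈ 0.5217.
So K ~ Binomial(4, 3.6/6.9): P(K = 0) = C(4,0) · (3.6/6.9)^0 · (3.3/6.9)^4 ≈ 0.0523.

0.0523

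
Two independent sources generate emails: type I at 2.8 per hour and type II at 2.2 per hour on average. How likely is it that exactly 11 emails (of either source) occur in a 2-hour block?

Independent Poisson processes superpose: combined rate λ = 2.8 + 2.2 = 5 per hour.
Over the interval, μ = 5 × 2 = 10 (a 2-hour block = 2 hours).
P(N = 11) = e^(−10) · 10^11/11! ≈ 0.1137.

0.1137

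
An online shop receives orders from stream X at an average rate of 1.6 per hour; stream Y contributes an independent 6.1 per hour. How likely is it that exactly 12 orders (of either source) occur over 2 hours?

0.0762

Independent Poisson processes superpose: combined rate λ = 1.6 + 6.1 = 7.7 per hour.
Over the interval, μ = 7.7 × 2 = 15.4 (2 hours).
P(N = 12) = e^(−15.4) · 15.4^12/12! ≈ 0.0762.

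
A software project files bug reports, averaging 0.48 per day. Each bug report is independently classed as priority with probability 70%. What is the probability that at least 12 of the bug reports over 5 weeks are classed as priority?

0.5107

Thinning: the bug reports that are classed as priority themselves form a Poisson process with rate 0.7 × 0.48 = 0.336 per day.
Over the interval, μ = 0.336 × 35 = 11.76 (5 weeks = 35 days).
P(N ≥ 12) = 1 − P(N ≤ 11) ≈ 0.5107.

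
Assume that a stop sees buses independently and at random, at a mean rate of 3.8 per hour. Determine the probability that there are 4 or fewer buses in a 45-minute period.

0.8398

Over the interval, μ = 3.8 × 0.75 = 2.85 (a 45-minute period = 0.75 hours).
P(N ≤ 4) = Σ_{j=0}^{4} e^(−μ) μ^j/j! ≈ 0.8398.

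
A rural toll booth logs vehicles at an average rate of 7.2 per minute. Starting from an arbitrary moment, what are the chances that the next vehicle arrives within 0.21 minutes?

Inter-arrival times are exponential with rate λ = 7.2 per minute.
P(T ≤ 0.21) = 1 − e^(−λt) = 1 − e^(−7.2 × 0.21) = 1 − e^(−1.512) ≈ 0.7795.

0.7795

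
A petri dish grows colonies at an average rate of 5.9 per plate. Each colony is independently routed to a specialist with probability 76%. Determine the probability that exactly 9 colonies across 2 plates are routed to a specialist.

Thinning: the colonies that are routed to a specialist themselves form a Poisson process with rate 0.76 × 5.9 = 4.484 per plate.
Over the interval, μ = 4.484 × 2 = 8.968 (2 plates).
P(N = 9) = e^(−8.968) · 8.968^9/9! ≈ 0.1317.

0.1317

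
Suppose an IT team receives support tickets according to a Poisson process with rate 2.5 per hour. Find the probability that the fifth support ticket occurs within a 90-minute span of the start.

0.3225

Over the interval, μ = 2.5 × 1.5 = 3.75 (a 90-minute span = 1.5 hours).
The fifth arrival falls in the interval iff at least 5 events occur there: P(S_5 ≤ t) = P(N ≥ 5) = 1 − P(N ≤ 4) ≈ 0.3225.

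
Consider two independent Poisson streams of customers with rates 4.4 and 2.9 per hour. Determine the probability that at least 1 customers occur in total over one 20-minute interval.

Independent Poisson processes superpose: combined rate λ = 4.4 + 2.9 = 7.3 per hour.
Over the interval, μ = 7.3 × 1/3 ≈ 2.43333 (a 20-minute interval = 1/3 hours).
P(N ≥ 1) = 1 − P(N ≤ 0) ≈ 0.9123.

0.9123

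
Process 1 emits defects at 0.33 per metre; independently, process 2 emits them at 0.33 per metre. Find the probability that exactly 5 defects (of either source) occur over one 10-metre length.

Independent Poisson processes superpose: combined rate λ = 0.33 + 0.33 = 0.66 per metre.
Over the interval, μ = 0.66 × 10 = 6.6 (a 10-metre length = 10 metres).
P(N = 5) = e^(−6.6) · 6.6^5/5! ≈ 0.1420.

0.1420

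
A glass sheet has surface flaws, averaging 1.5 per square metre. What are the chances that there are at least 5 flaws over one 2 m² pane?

0.1847

Over the interval, μ = 1.5 × 2 = 3 (a 2 m² pane = 2 square metres).
P(N ≥ 5) = 1 − P(N ≤ 4) = 1 − Σ_{j=0}^{4} e^(−μ) μ^j/j! ≈ 0.1847.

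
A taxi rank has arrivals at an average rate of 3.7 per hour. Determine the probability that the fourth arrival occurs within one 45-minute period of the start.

0.3025

Over the interval, μ = 3.7 × 0.75 = 2.775 (a 45-minute period = 0.75 hours).
The fourth arrival falls in the interval iff at least 4 events occur there: P(S_4 ≤ t) = P(N ≥ 4) = 1 − P(N ≤ 3) ≈ 0.3025.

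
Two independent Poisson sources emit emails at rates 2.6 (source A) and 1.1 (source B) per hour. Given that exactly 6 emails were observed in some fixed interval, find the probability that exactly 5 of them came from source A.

0.3056

Given the total, each event is independently from source A with probability p = λ_A/(λ_A+λ_B) = 2.6/3.7 ≈ 0.7027.
So K ~ Binomial(6, 2.6/3.7): P(K = 5) = C(6,5) · (2.6/3.7)^5 · (1.1/3.7)^1 ≈ 0.3056.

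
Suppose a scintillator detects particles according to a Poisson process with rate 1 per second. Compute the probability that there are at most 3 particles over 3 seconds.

0.6472

Over the interval, μ = 1 × 3 = 3 (3 seconds).
P(N ≤ 3) = Σ_{j=0}^{3} e^(−μ) μ^j/j! ≈ 0.6472.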